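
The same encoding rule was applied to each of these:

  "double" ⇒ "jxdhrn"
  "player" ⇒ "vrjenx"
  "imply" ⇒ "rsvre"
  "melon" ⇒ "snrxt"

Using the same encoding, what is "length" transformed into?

The shift depends on letter class: consonant d→j is +6, but vowel o→x is +9. The rule splits by letter class: vowels +9, consonants +6.
Applying it to length: l(cons)+6=r, e(vowel)+9=n, n(cons)+6=t, g(cons)+6=m, t(cons)+6=z, h(cons)+6=n.

rntmzn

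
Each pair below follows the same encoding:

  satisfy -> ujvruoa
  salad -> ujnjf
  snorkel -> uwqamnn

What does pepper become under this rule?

rnryga

Shifts by position in satisfy: pos 0: s→u (+2), pos 1: a→j (+9), pos 2: t→v (+2), pos 3: i→r (+9) — repeating every 2. The shifts repeat in a cycle of length 2: positions 0,1,… shift by +2, +9, then the pattern repeats.
Applying it to pepper: p+2=r, e+9=n, p+2=r, p+9=y, e+2=g, r+9=a.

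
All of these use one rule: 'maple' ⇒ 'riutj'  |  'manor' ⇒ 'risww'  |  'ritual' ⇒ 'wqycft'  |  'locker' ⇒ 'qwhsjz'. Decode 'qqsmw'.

Shifts by position in maple: pos 0: m→r (+5), pos 1: a→i (+8), pos 2: p→u (+5), pos 3: l→t (+8) — repeating every 2. It's a Vigenère-style cipher with numeric key [5,8]: position i shifts by key[i mod 2].
Reversing it on qqsmw: q−5=l, q−8=i, s−5=n, m−8=e, w−5=r.

liner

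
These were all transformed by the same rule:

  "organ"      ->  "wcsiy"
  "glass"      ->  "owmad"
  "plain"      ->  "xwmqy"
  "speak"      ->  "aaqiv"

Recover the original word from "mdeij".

Shifts by position in organ: pos 0: o→w (+8), pos 1: r→c (+11), pos 2: g→s (+12), pos 3: a→i (+8), pos 4: n→y (+11) — repeating every 3. The shifts repeat in a cycle of length 3: positions 0,1,… shift by +8, +11, +12, then the pattern repeats.
Decoding mdeij: m−8=e, d−11=s, e−12=s, i−8=a, j−11=y.

essay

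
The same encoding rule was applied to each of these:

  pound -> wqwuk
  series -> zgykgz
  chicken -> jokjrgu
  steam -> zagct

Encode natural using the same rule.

ucawycs

The shift depends on letter class: consonant p→w is +7, but vowel o→q is +2. Two shifts are in play — +2 for a/e/i/o/u, +7 for every other letter.
On natural: n(cons)+7=u, a(vowel)+2=c, t(cons)+7=a, u(vowel)+2=w, r(cons)+7=y, a(vowel)+2=c, l(cons)+7=s.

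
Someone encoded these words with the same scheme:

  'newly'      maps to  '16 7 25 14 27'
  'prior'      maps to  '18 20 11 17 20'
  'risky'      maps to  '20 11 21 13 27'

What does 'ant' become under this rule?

n is letter #14 and maps to 16: an offset of 2. Letters become their 1-based position plus 2 (so a→3, b→4, …).
Applying it to ant: a=1→3, n=14→16, t=20→22.

3 16 22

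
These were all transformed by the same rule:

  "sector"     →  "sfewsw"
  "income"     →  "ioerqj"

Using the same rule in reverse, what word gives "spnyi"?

solve

In sector: s→s is +0, e→f is +1, c→e is +2, t→w is +3 — the shift increases by 1 each position. Each letter shifts forward by its position index (0, 1, 2, …) — the shift grows by one for each successive letter.
Decoding spnyi: s−0=s, p−1=o, n−2=l, y−3=v, i−4=e.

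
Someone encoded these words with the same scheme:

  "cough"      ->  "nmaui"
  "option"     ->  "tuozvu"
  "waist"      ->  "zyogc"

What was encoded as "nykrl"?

flesh

Read the word backwards and shift each letter +6.
Reversing it on nykrl: shift back: n−6=h, y−6=s, k−6=e, r−6=l, l−6=f → hself; then reverse → flesh.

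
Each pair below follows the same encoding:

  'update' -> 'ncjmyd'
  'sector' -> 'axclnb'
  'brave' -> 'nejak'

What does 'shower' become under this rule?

The output letters match the input read backwards, each shifted +9: update reversed is etadpu. Read the word backwards and shift each letter +9.
Applying it to shower: reverse → rewohs; then shift: r+9=a, e+9=n, w+9=f, o+9=x, h+9=q, s+9=b.

anfxqb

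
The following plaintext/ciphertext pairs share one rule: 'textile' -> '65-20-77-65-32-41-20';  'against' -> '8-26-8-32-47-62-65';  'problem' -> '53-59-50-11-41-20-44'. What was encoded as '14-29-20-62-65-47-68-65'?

t(#20)→65 and e(#5)→20: differences scale by 3, so n = 3·pos + 5. The formula is n = 3×(alphabet index, a=1) + 5.
Reversing it on 14-29-20-62-65-47-68-65: 14→(14−5)÷3=3=c, 29→(29−5)÷3=8=h, 20→(20−5)÷3=5=e, 62→(62−5)÷3=19=s, 65→(65−5)÷3=20=t, 47→(47−5)÷3=14=n, 68→(68−5)÷3=21=u, 65→(65−5)÷3=20=t.

chestnut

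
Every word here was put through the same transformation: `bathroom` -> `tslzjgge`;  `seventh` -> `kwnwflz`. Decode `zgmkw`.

house

Compare letters: b→t is +18, a→s is +18, t→l is +18 — a constant shift. Every letter moves 18 places later in the alphabet, wrapping around z→a.
Decoding zgmkw: z−18=h, g−18=o, m−18=u, k−18=s, w−18=e.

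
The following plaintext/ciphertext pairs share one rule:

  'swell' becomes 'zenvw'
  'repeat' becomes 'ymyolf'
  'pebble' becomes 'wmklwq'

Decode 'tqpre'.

Each letter shifts forward by (position + 7), i.e. 7, 8, 9, … — the shift grows by one for each successive letter.
Undoing it on tqpre: t−7=m, q−8=i, p−9=g, r−10=h, e−11=t.

might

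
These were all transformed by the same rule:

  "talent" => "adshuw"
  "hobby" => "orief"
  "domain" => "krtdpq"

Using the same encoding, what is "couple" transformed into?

Shifts by position in talent: pos 0: t→a (+7), pos 1: a→d (+3), pos 2: l→s (+7), pos 3: e→h (+3) — repeating every 2. The shifts repeat in a cycle of length 2: positions 0,1,… shift by +7, +3, then the pattern repeats.
Applying it to couple: c+7=j, o+3=r, u+7=b, p+3=s, l+7=s, e+3=h.

jrbssh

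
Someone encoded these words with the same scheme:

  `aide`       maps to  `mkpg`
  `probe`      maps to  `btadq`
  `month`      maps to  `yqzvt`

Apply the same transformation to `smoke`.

Shifts by position in aide: pos 0: a→m (+12), pos 1: i→k (+2), pos 2: d→p (+12), pos 3: e→g (+2) — repeating every 2. A repeating key of period 2 is used — shifts +12, +2 over and over.
Applying it to smoke: s+12=e, m+2=o, o+12=a, k+2=m, e+12=q.

eoamq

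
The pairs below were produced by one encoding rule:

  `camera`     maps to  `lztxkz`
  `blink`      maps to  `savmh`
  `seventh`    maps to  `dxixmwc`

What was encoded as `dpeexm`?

c(2)→l(11) and a(0)→z(25) fit y≡19x+25 (mod 26); the inverse of 19 mod 26 is 11. Treating letters as 0–25, the rule is x ↦ 19x + 25 (mod 26).
Reversing it on dpeexm: d(3)→11·(3−25)≡18=s; p(15)→11·(15−25)≡20=u; e(4)→11·(4−25)≡3=d; e(4)→11·(4−25)≡3=d; x(23)→11·(23−25)≡4=e; m(12)→11·(12−25)≡13=n (all mod 26).

sudden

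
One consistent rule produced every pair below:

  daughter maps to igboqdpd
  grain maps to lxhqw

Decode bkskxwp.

The shift increases by 1 at each position, starting from +5: 5, 6, 7, ….
Decoding bkskxwp: b−5=w, k−6=e, s−7=l, k−8=c, x−9=o, w−10=m, p−11=e.

welcome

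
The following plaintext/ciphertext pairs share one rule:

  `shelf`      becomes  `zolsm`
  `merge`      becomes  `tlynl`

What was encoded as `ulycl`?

nerve

Compare letters: s→z is +7, h→o is +7, e→l is +7 — a constant shift. Each letter is shifted forward by 7 in the alphabet (a Caesar shift of +7).
Undoing it on ulycl: u−7=n, l−7=e, y−7=r, c−7=v, l−7=e.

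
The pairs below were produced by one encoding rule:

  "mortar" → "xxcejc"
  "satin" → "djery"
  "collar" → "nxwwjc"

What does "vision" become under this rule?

The shift depends on letter class: consonant m→x is +11, but vowel o→x is +9. The rule splits by letter class: vowels +9, consonants +11.
On vision: v(cons)+11=g, i(vowel)+9=r, s(cons)+11=d, i(vowel)+9=r, o(vowel)+9=x, n(cons)+11=y.

grdrxy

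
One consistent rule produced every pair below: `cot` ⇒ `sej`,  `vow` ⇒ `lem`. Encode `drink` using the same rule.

thyda

Each letter is shifted forward by 16 in the alphabet (a Caesar shift of +16).
On drink: d+16=t, r+16=h, i+16=y, n+16=d, k+16=a.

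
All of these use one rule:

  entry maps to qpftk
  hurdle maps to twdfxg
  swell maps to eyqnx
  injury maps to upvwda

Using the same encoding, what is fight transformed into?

rksjf

It's a Vigenère-style cipher with numeric key [12,2]: position i shifts by key[i mod 2].
Applying it to fight: f+12=r, i+2=k, g+12=s, h+2=j, t+12=f.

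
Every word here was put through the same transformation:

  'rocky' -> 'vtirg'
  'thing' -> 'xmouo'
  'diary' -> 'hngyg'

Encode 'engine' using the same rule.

In rocky: r→v is +4, o→t is +5, c→i is +6, k→r is +7 — the shift increases by 1 each position. The shift increases by 1 at each position, starting from +4: 4, 5, 6, ….
For engine: e+4=i, n+5=s, g+6=m, i+7=p, n+8=v, e+9=n.

ismpvn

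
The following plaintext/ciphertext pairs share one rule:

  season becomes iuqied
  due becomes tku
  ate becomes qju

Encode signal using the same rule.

iywdqb

Every letter moves 16 places later in the alphabet, wrapping around z→a.
Applying it to signal: s+16=i, i+16=y, g+16=w, n+16=d, a+16=q, l+16=b.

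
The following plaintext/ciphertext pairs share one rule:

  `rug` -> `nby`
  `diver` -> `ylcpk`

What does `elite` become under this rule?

The output letters match the input read backwards, each shifted +7: rug reversed is gur. Read the word backwards and shift each letter +7.
On elite: reverse → etile; then shift: e+7=l, t+7=a, i+7=p, l+7=s, e+7=l.

lapsl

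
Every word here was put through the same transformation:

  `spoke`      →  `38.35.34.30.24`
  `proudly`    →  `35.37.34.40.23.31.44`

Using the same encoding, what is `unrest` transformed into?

s is letter #19 and maps to 38: an offset of 19. Each letter is replaced by its alphabet position (a=1..z=26) + 19.
Applying it to unrest: u=21→40, n=14→33, r=18→37, e=5→24, s=19→38, t=20→39.

40.33.37.24.38.39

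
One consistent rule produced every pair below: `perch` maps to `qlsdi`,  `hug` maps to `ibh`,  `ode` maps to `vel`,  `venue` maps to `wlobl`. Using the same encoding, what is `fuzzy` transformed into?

gbaaz

The shift depends on letter class: consonant p→q is +1, but vowel e→l is +7. Vowels shift forward by 7 and consonants shift forward by 1.
On fuzzy: f(cons)+1=g, u(vowel)+7=b, z(cons)+1=a, z(cons)+1=a, y(cons)+1=z.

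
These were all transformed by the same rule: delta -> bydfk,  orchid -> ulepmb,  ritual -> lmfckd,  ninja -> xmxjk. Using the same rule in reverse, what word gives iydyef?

This is an affine cipher: with a=0,…,z=25, each position x becomes (23x+10) mod 26.
Decoding iydyef: i(8)→17·(8−10)≡18=s; y(24)→17·(24−10)≡4=e; d(3)→17·(3−10)≡11=l; y(24)→17·(24−10)≡4=e; e(4)→17·(4−10)≡2=c; f(5)→17·(5−10)≡19=t (all mod 26).

select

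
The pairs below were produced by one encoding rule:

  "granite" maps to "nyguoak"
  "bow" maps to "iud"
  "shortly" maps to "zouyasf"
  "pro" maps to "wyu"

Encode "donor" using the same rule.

The shift depends on letter class: consonant g→n is +7, but vowel a→g is +6. Vowels shift forward by 6 and consonants shift forward by 7.
For donor: d(cons)+7=k, o(vowel)+6=u, n(cons)+7=u, o(vowel)+6=u, r(cons)+7=y.

kuuuy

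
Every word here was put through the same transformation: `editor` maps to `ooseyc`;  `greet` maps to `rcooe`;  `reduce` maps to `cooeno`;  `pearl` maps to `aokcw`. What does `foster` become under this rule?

qydeoc

Two shifts are in play — +10 for a/e/i/o/u, +11 for every other letter.
For foster: f(cons)+11=q, o(vowel)+10=y, s(cons)+11=d, t(cons)+11=e, e(vowel)+10=o, r(cons)+11=c.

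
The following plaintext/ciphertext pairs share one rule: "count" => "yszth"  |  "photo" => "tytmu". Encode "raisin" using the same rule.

The output letters match the input read backwards, each shifted +5: count reversed is tnuoc. Read the word backwards and shift each letter +5.
On raisin: reverse → nisiar; then shift: n+5=s, i+5=n, s+5=x, i+5=n, a+5=f, r+5=w.

snxnfw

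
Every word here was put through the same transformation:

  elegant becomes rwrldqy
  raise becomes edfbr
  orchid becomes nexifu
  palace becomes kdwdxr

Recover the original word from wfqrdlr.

e(4)→r(17) and l(11)→w(22) fit y≡23x+3 (mod 26); the inverse of 23 mod 26 is 17. This is an affine cipher: with a=0,…,z=25, each position x becomes (23x+3) mod 26.
Undoing it on wfqrdlr: w(22)→17·(22−3)≡11=l; f(5)→17·(5−3)≡8=i; q(16)→17·(16−3)≡13=n; r(17)→17·(17−3)≡4=e; d(3)→17·(3−3)≡0=a; l(11)→17·(11−3)≡6=g; r(17)→17·(17−3)≡4=e (all mod 26).

lineage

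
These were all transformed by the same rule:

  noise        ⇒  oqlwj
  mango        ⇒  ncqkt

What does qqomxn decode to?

polish

In noise: n→o is +1, o→q is +2, i→l is +3, s→w is +4 — the shift increases by 1 each position. Letter i (0-indexed) is shifted by i+1, so successive shifts are 1, 2, 3, ….
Undoing it on qqomxn: q−1=p, q−2=o, o−3=l, m−4=i, x−5=s, n−6=h.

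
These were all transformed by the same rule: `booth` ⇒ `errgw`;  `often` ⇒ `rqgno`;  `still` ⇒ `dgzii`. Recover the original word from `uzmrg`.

b(1)→e(4) and o(14)→r(17) fit y≡3x+1 (mod 26); the inverse of 3 mod 26 is 9. Each letter's alphabet position (a=0..z=25) is mapped through 3·x+1 mod 26 — an affine cipher.
Decoding uzmrg: u(20)→9·(20−1)≡15=p; z(25)→9·(25−1)≡8=i; m(12)→9·(12−1)≡21=v; r(17)→9·(17−1)≡14=o; g(6)→9·(6−1)≡19=t (all mod 26).

pivot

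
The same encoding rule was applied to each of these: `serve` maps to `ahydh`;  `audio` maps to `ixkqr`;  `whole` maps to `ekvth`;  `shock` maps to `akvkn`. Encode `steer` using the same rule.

It's a Vigenère-style cipher with numeric key [8,3,7]: position i shifts by key[i mod 3].
On steer: s+8=a, t+3=w, e+7=l, e+8=m, r+3=u.

awlmu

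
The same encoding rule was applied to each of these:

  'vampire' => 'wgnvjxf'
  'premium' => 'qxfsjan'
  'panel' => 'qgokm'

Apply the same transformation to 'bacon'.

The shifts repeat in a cycle of length 2: positions 0,1,… shift by +1, +6, then the pattern repeats.
For bacon: b+1=c, a+6=g, c+1=d, o+6=u, n+1=o.

cgduo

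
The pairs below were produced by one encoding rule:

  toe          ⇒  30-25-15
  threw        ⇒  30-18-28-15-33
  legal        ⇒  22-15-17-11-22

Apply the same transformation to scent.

29-13-15-24-30

t is letter #20 and maps to 30: an offset of 10. Each letter is replaced by its alphabet position (a=1..z=26) + 10.
On scent: s=19→29, c=3→13, e=5→15, n=14→24, t=20→30.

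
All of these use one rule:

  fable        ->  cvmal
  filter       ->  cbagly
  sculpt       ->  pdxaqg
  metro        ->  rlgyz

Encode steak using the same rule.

pglvj

Treating letters as 0–25, the rule is x ↦ 17x + 21 (mod 26).
For steak: s(18)→17·18+21≡15=p; t(19)→17·19+21≡6=g; e(4)→17·4+21≡11=l; a(0)→17·0+21≡21=v; k(10)→17·10+21≡9=j (all mod 26).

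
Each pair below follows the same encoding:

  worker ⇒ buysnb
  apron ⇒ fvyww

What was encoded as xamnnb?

suffer

In worker: w→b is +5, o→u is +6, r→y is +7, k→s is +8 — the shift increases by 1 each position. The shift increases by 1 at each position, starting from +5: 5, 6, 7, ….
Reversing it on xamnnb: x−5=s, a−6=u, m−7=f, n−8=f, n−9=e, b−10=r.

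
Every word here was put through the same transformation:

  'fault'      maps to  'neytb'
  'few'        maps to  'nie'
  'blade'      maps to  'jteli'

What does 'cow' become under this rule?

kse

The shift depends on letter class: consonant f→n is +8, but vowel a→e is +4. Vowels shift forward by 4 and consonants shift forward by 8.
On cow: c(cons)+8=k, o(vowel)+4=s, w(cons)+8=e.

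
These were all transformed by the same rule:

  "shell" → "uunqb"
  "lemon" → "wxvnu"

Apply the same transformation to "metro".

The output letters match the input read backwards, each shifted +9: shell reversed is llehs. Read the word backwards and shift each letter +9.
On metro: reverse → ortem; then shift: o+9=x, r+9=a, t+9=c, e+9=n, m+9=v.

xacnv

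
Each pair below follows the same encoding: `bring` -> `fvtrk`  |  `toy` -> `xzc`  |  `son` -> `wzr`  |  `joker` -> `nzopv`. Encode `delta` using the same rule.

The shift depends on letter class: consonant b→f is +4, but vowel i→t is +11. Vowels shift forward by 11 and consonants shift forward by 4.
For delta: d(cons)+4=h, e(vowel)+11=p, l(cons)+4=p, t(cons)+4=x, a(vowel)+11=l.

hppxl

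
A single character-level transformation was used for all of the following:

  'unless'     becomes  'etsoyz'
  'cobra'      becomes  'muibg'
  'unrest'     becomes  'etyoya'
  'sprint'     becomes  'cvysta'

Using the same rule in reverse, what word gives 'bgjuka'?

Shifts by position in unless: pos 0: u→e (+10), pos 1: n→t (+6), pos 2: l→s (+7), pos 3: e→o (+10), pos 4: s→y (+6), pos 5: s→z (+7) — repeating every 3. It's a Vigenère-style cipher with numeric key [10,6,7]: position i shifts by key[i mod 3].
Decoding bgjuka: b−10=r, g−6=a, j−7=c, u−10=k, k−6=e, a−7=t.

racket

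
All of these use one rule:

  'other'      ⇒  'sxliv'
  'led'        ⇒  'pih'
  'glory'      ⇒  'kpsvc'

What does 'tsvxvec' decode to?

Compare letters: o→s is +4, t→x is +4, h→l is +4 — a constant shift. Each letter is shifted forward by 4 in the alphabet (a Caesar shift of +4).
Undoing it on tsvxvec: t−4=p, s−4=o, v−4=r, x−4=t, v−4=r, e−4=a, c−4=y.

portray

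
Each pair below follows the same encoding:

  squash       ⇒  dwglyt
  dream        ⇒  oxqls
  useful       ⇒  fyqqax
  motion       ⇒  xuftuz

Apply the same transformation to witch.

hofnn

The shifts repeat in a cycle of length 3: positions 0,1,… shift by +11, +6, +12, then the pattern repeats.
On witch: w+11=h, i+6=o, t+12=f, c+11=n, h+6=n.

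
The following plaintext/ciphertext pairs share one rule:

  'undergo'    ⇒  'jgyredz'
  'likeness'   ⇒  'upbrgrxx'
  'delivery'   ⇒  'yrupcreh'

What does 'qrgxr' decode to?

tense

u(20)→j(9) and n(13)→g(6) fit y≡19x+19 (mod 26); the inverse of 19 mod 26 is 11. This is an affine cipher: with a=0,…,z=25, each position x becomes (19x+19) mod 26.
Reversing it on qrgxr: q(16)→11·(16−19)≡19=t; r(17)→11·(17−19)≡4=e; g(6)→11·(6−19)≡13=n; x(23)→11·(23−19)≡18=s; r(17)→11·(17−19)≡4=e (all mod 26).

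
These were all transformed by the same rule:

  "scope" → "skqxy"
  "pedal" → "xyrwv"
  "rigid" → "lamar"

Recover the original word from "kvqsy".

close

Treating letters as 0–25, the rule is x ↦ 7x + 22 (mod 26).
Reversing it on kvqsy: k(10)→15·(10−22)≡2=c; v(21)→15·(21−22)≡11=l; q(16)→15·(16−22)≡14=o; s(18)→15·(18−22)≡18=s; y(24)→15·(24−22)≡4=e (all mod 26).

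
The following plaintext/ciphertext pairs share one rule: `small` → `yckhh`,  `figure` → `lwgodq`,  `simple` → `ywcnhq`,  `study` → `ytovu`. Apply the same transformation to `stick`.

This is an affine cipher: with a=0,…,z=25, each position x becomes (21x+10) mod 26.
On stick: s(18)→21·18+10≡24=y; t(19)→21·19+10≡19=t; i(8)→21·8+10≡22=w; c(2)→21·2+10≡0=a; k(10)→21·10+10≡12=m (all mod 26).

ytwam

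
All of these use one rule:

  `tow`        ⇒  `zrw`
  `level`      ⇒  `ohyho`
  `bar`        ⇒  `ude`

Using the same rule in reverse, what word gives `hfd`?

The output letters match the input read backwards, each shifted +3: tow reversed is wot. The word is reversed, then every letter is shifted forward by 3.
Decoding hfd: shift back: h−3=e, f−3=c, d−3=a → eca; then reverse → ace.

ace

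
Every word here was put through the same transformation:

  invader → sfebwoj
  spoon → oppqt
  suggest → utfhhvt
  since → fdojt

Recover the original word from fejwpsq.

The output letters match the input read backwards, each shifted +1: invader reversed is redavni. Read the word backwards and shift each letter +1.
Undoing it on fejwpsq: shift back: f−1=e, e−1=d, j−1=i, w−1=v, p−1=o, s−1=r, q−1=p → edivorp; then reverse → provide.

provide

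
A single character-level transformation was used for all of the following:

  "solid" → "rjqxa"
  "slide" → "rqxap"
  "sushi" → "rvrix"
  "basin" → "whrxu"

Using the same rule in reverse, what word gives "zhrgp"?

waste

s(18)→r(17) and o(14)→j(9) fit y≡15x+7 (mod 26); the inverse of 15 mod 26 is 7. This is an affine cipher: with a=0,…,z=25, each position x becomes (15x+7) mod 26.
Decoding zhrgp: z(25)→7·(25−7)≡22=w; h(7)→7·(7−7)≡0=a; r(17)→7·(17−7)≡18=s; g(6)→7·(6−7)≡19=t; p(15)→7·(15−7)≡4=e (all mod 26).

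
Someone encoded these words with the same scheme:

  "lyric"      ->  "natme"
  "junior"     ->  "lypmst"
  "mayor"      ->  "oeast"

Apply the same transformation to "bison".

The shift depends on letter class: consonant l→n is +2, but vowel i→m is +4. The rule splits by letter class: vowels +4, consonants +2.
For bison: b(cons)+2=d, i(vowel)+4=m, s(cons)+2=u, o(vowel)+4=s, n(cons)+2=p.

dmusp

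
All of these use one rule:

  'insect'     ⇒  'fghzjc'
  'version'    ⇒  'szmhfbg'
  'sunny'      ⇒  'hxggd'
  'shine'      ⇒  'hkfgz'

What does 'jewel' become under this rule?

i(8)→f(5) and n(13)→g(6) fit y≡21x+19 (mod 26); the inverse of 21 mod 26 is 5. Each letter's alphabet position (a=0..z=25) is mapped through 21·x+19 mod 26 — an affine cipher.
On jewel: j(9)→21·9+19≡0=a; e(4)→21·4+19≡25=z; w(22)→21·22+19≡13=n; e(4)→21·4+19≡25=z; l(11)→21·11+19≡16=q (all mod 26).

aznzq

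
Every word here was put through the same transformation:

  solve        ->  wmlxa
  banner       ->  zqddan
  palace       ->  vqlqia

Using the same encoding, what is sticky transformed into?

wfkicy

s(18)→w(22) and o(14)→m(12) fit y≡9x+16 (mod 26); the inverse of 9 mod 26 is 3. This is an affine cipher: with a=0,…,z=25, each position x becomes (9x+16) mod 26.
Applying it to sticky: s(18)→9·18+16≡22=w; t(19)→9·19+16≡5=f; i(8)→9·8+16≡10=k; c(2)→9·2+16≡8=i; k(10)→9·10+16≡2=c; y(24)→9·24+16≡24=y (all mod 26).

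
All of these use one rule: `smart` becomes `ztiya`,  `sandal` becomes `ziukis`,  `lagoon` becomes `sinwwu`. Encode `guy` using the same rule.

The shift depends on letter class: consonant s→z is +7, but vowel a→i is +8. The rule splits by letter class: vowels +8, consonants +7.
On guy: g(cons)+7=n, u(vowel)+8=c, y(cons)+7=f.

ncf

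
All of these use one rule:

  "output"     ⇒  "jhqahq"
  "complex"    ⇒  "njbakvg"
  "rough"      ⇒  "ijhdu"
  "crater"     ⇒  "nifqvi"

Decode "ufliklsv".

o(14)→j(9) and u(20)→h(7) fit y≡17x+5 (mod 26); the inverse of 17 mod 26 is 23. This is an affine cipher: with a=0,…,z=25, each position x becomes (17x+5) mod 26.
Reversing it on ufliklsv: u(20)→23·(20−5)≡7=h; f(5)→23·(5−5)≡0=a; l(11)→23·(11−5)≡8=i; i(8)→23·(8−5)≡17=r; k(10)→23·(10−5)≡11=l; l(11)→23·(11−5)≡8=i; s(18)→23·(18−5)≡13=n; v(21)→23·(21−5)≡4=e (all mod 26).

hairline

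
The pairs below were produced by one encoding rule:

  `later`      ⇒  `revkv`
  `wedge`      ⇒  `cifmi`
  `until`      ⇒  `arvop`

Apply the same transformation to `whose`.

clqyi

Shifts by position in later: pos 0: l→r (+6), pos 1: a→e (+4), pos 2: t→v (+2), pos 3: e→k (+6), pos 4: r→v (+4) — repeating every 3. A repeating key of period 3 is used — shifts +6, +4, +2 over and over.
On whose: w+6=c, h+4=l, o+2=q, s+6=y, e+4=i.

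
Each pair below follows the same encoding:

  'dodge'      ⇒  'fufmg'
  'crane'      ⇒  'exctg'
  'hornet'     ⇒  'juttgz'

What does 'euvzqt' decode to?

Shifts by position in dodge: pos 0: d→f (+2), pos 1: o→u (+6), pos 2: d→f (+2), pos 3: g→m (+6) — repeating every 2. A repeating key of period 2 is used — shifts +2, +6 over and over.
Decoding euvzqt: e−2=c, u−6=o, v−2=t, z−6=t, q−2=o, t−6=n.

cotton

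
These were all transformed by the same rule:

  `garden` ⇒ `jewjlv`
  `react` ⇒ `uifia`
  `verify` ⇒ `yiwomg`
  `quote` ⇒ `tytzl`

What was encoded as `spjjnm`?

pledge

In garden: g→j is +3, a→e is +4, r→w is +5, d→j is +6 — the shift increases by 1 each position. The shift increases by 1 at each position, starting from +3: 3, 4, 5, ….
Decoding spjjnm: s−3=p, p−4=l, j−5=e, j−6=d, n−7=g, m−8=e.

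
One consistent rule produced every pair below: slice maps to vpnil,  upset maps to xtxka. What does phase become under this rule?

slfyl

In slice: s→v is +3, l→p is +4, i→n is +5, c→i is +6 — the shift increases by 1 each position. Letter i (0-indexed) is shifted by i+3, so successive shifts are 3, 4, 5, ….
For phase: p+3=s, h+4=l, a+5=f, s+6=y, e+7=l.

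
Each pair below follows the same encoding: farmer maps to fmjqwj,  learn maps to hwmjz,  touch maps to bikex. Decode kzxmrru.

f(5)→f(5) and a(0)→m(12) fit y≡9x+12 (mod 26); the inverse of 9 mod 26 is 3. This is an affine cipher: with a=0,…,z=25, each position x becomes (9x+12) mod 26.
Undoing it on kzxmrru: k(10)→3·(10−12)≡20=u; z(25)→3·(25−12)≡13=n; x(23)→3·(23−12)≡7=h; m(12)→3·(12−12)≡0=a; r(17)→3·(17−12)≡15=p; r(17)→3·(17−12)≡15=p; u(20)→3·(20−12)≡24=y (all mod 26).

unhappy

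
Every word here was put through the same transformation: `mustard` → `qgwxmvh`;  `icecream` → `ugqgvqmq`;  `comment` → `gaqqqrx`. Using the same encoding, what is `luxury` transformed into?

The shift depends on letter class: consonant m→q is +4, but vowel u→g is +12. Two shifts are in play — +12 for a/e/i/o/u, +4 for every other letter.
Applying it to luxury: l(cons)+4=p, u(vowel)+12=g, x(cons)+4=b, u(vowel)+12=g, r(cons)+4=v, y(cons)+4=c.

pgbgvc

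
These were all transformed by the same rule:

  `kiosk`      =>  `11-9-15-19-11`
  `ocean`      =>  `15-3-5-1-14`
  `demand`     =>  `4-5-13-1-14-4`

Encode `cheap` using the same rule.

3-8-5-1-16

Letters become their 1-indexed alphabet positions: a=1 … z=26.
Applying it to cheap: c=3→3, h=8→8, e=5→5, a=1→1, p=16→16.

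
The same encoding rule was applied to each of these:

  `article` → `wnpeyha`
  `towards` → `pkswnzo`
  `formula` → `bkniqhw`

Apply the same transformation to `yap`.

uwl

Compare letters: a→w is +22, r→n is +22, t→p is +22 — a constant shift. Every letter moves 22 places later in the alphabet, wrapping around z→a.
Applying it to yap: y+22=u, a+22=w, p+22=l.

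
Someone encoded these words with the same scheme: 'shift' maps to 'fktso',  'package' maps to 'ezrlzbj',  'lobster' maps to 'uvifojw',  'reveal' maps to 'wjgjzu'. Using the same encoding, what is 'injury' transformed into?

tmcxwh

s(18)→f(5) and h(7)→k(10) fit y≡9x+25 (mod 26); the inverse of 9 mod 26 is 3. Each letter's alphabet position (a=0..z=25) is mapped through 9·x+25 mod 26 — an affine cipher.
On injury: i(8)→9·8+25≡19=t; n(13)→9·13+25≡12=m; j(9)→9·9+25≡2=c; u(20)→9·20+25≡23=x; r(17)→9·17+25≡22=w; y(24)→9·24+25≡7=h (all mod 26).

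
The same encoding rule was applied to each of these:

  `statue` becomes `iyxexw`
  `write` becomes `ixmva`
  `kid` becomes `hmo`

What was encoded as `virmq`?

Two steps: reverse the string, then apply a Caesar shift of +4.
Decoding virmq: shift back: v−4=r, i−4=e, r−4=n, m−4=i, q−4=m → renim; then reverse → miner.

miner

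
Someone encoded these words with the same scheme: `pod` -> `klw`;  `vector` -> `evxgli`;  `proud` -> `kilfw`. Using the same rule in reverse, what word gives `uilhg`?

frost

Each pair mirrors across the alphabet (p↔k, o↔l, d↔w): positions sum to 25. Letters are reflected about the middle of the alphabet (position → 25−position): Atbash.
Undoing it on uilhg: u↔f, i↔r, l↔o, h↔s, g↔t.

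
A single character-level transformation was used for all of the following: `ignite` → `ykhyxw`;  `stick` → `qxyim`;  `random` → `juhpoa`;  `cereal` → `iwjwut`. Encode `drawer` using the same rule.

This is an affine cipher: with a=0,…,z=25, each position x becomes (7x+20) mod 26.
For drawer: d(3)→7·3+20≡15=p; r(17)→7·17+20≡9=j; a(0)→7·0+20≡20=u; w(22)→7·22+20≡18=s; e(4)→7·4+20≡22=w; r(17)→7·17+20≡9=j (all mod 26).

pjuswj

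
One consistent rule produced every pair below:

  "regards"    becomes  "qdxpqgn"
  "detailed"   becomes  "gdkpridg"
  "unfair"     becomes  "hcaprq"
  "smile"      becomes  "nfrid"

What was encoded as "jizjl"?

r(17)→q(16) and e(4)→d(3) fit y≡23x+15 (mod 26); the inverse of 23 mod 26 is 17. This is an affine cipher: with a=0,…,z=25, each position x becomes (23x+15) mod 26.
Undoing it on jizjl: j(9)→17·(9−15)≡2=c; i(8)→17·(8−15)≡11=l; z(25)→17·(25−15)≡14=o; j(9)→17·(9−15)≡2=c; l(11)→17·(11−15)≡10=k (all mod 26).

clock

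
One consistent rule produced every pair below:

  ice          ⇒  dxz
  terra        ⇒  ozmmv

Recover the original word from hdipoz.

Compare letters: i→d is +21, c→x is +21, e→z is +21 — a constant shift. Each letter is shifted forward by 21 in the alphabet (a Caesar shift of +21).
Reversing it on hdipoz: h−21=m, d−21=i, i−21=n, p−21=u, o−21=t, z−21=e.

minute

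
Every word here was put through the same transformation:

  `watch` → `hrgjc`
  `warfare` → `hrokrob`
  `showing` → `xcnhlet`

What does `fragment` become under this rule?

kortvbeg

w(22)→h(7) and a(0)→r(17) fit y≡9x+17 (mod 26); the inverse of 9 mod 26 is 3. This is an affine cipher: with a=0,…,z=25, each position x becomes (9x+17) mod 26.
Applying it to fragment: f(5)→9·5+17≡10=k; r(17)→9·17+17≡14=o; a(0)→9·0+17≡17=r; g(6)→9·6+17≡19=t; m(12)→9·12+17≡21=v; e(4)→9·4+17≡1=b; n(13)→9·13+17≡4=e; t(19)→9·19+17≡6=g (all mod 26).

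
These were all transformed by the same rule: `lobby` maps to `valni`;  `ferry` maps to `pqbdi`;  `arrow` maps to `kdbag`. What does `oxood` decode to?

A repeating key of period 2 is used — shifts +10, +12 over and over.
Decoding oxood: o−10=e, x−12=l, o−10=e, o−12=c, d−10=t.

elect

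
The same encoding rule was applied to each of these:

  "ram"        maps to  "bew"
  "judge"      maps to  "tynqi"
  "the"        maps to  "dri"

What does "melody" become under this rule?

wivsni

The shift depends on letter class: consonant r→b is +10, but vowel a→e is +4. Two shifts are in play — +4 for a/e/i/o/u, +10 for every other letter.
Applying it to melody: m(cons)+10=w, e(vowel)+4=i, l(cons)+10=v, o(vowel)+4=s, d(cons)+10=n, y(cons)+10=i.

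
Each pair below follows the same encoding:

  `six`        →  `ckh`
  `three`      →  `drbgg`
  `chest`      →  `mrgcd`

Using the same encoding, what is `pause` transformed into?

zcwcg

The shift depends on letter class: consonant s→c is +10, but vowel i→k is +2. Two shifts are in play — +2 for a/e/i/o/u, +10 for every other letter.
For pause: p(cons)+10=z, a(vowel)+2=c, u(vowel)+2=w, s(cons)+10=c, e(vowel)+2=g.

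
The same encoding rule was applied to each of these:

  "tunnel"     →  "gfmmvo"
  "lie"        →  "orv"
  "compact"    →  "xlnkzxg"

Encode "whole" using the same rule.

Letters are reflected about the middle of the alphabet (position → 25−position): Atbash.
For whole: w↔d, h↔s, o↔l, l↔o, e↔v.

dslov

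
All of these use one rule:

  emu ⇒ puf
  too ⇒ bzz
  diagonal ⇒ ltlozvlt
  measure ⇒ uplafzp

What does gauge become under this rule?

olfop

Two shifts are in play — +11 for a/e/i/o/u, +8 for every other letter.
Applying it to gauge: g(cons)+8=o, a(vowel)+11=l, u(vowel)+11=f, g(cons)+8=o, e(vowel)+11=p.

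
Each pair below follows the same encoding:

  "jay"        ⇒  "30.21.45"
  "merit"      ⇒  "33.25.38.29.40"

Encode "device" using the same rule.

24.25.42.29.23.25

j is letter #10 and maps to 30: an offset of 20. Each letter is replaced by its alphabet position (a=1..z=26) + 20.
On device: d=4→24, e=5→25, v=22→42, i=9→29, c=3→23, e=5→25.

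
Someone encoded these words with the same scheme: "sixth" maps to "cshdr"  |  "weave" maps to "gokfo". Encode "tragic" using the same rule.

It's a constant shift of +10 (ROT10).
For tragic: t+10=d, r+10=b, a+10=k, g+10=q, i+10=s, c+10=m.

dbkqsm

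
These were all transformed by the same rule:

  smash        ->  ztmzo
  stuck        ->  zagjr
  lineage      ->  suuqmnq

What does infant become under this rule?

uummua

The shift depends on letter class: consonant s→z is +7, but vowel a→m is +12. Vowels shift forward by 12 and consonants shift forward by 7.
On infant: i(vowel)+12=u, n(cons)+7=u, f(cons)+7=m, a(vowel)+12=m, n(cons)+7=u, t(cons)+7=a.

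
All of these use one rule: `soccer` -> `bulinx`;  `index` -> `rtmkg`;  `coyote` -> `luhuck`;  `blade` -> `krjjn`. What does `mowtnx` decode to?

Shifts by position in soccer: pos 0: s→b (+9), pos 1: o→u (+6), pos 2: c→l (+9), pos 3: c→i (+6) — repeating every 2. The shifts repeat in a cycle of length 2: positions 0,1,… shift by +9, +6, then the pattern repeats.
Undoing it on mowtnx: m−9=d, o−6=i, w−9=n, t−6=n, n−9=e, x−6=r.

dinner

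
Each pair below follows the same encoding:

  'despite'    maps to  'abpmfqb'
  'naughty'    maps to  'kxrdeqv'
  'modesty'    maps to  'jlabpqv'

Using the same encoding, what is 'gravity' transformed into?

Compare letters: d→a is +23, e→b is +23, s→p is +23 — a constant shift. Each letter is shifted forward by 23 in the alphabet (a Caesar shift of +23).
Applying it to gravity: g+23=d, r+23=o, a+23=x, v+23=s, i+23=f, t+23=q, y+23=v.

doxsfqv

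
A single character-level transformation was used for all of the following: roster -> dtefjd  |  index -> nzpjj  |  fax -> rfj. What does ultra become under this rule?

The shift depends on letter class: consonant r→d is +12, but vowel o→t is +5. Two shifts are in play — +5 for a/e/i/o/u, +12 for every other letter.
On ultra: u(vowel)+5=z, l(cons)+12=x, t(cons)+12=f, r(cons)+12=d, a(vowel)+5=f.

zxfdf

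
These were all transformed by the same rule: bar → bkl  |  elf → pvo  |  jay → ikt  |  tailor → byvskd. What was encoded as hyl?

box

The output letters match the input read backwards, each shifted +10: bar reversed is rab. The word is reversed, then every letter is shifted forward by 10.
Reversing it on hyl: shift back: h−10=x, y−10=o, l−10=b → xob; then reverse → box.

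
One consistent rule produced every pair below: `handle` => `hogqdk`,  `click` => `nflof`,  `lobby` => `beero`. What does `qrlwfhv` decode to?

section

The output letters match the input read backwards, each shifted +3: handle reversed is eldnah. Read the word backwards and shift each letter +3.
Decoding qrlwfhv: shift back: q−3=n, r−3=o, l−3=i, w−3=t, f−3=c, h−3=e, v−3=s → noitces; then reverse → section.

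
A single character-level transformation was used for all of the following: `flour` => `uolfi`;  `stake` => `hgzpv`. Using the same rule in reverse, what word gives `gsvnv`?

Each pair mirrors across the alphabet (f↔u, l↔o, o↔l): positions sum to 25. Each letter is replaced by its mirror in the alphabet: a↔z, b↔y, c↔x, and so on (the Atbash cipher).
Reversing it on gsvnv: g↔t, s↔h, v↔e, n↔m, v↔e.

theme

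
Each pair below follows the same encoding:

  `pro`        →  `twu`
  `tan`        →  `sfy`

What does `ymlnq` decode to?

light

The output letters match the input read backwards, each shifted +5: pro reversed is orp. Read the word backwards and shift each letter +5.
Decoding ymlnq: shift back: y−5=t, m−5=h, l−5=g, n−5=i, q−5=l → thgil; then reverse → light.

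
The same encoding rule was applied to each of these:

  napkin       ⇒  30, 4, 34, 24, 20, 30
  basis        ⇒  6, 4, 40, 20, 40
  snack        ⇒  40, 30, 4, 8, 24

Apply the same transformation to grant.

The formula is n = 2×(alphabet index, a=1) + 2.
On grant: g=7→16, r=18→38, a=1→4, n=14→30, t=20→42.

16, 38, 4, 30, 42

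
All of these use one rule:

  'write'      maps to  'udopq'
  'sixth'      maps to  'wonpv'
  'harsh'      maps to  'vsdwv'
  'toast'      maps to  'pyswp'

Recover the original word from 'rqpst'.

Each letter's alphabet position (a=0..z=25) is mapped through 19·x+18 mod 26 — an affine cipher.
Decoding rqpst: r(17)→11·(17−18)≡15=p; q(16)→11·(16−18)≡4=e; p(15)→11·(15−18)≡19=t; s(18)→11·(18−18)≡0=a; t(19)→11·(19−18)≡11=l (all mod 26).

petal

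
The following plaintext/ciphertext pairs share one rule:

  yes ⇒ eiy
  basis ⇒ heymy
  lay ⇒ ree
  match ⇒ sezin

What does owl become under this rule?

scr

The shift depends on letter class: consonant y→e is +6, but vowel e→i is +4. Vowels shift forward by 4 and consonants shift forward by 6.
On owl: o(vowel)+4=s, w(cons)+6=c, l(cons)+6=r.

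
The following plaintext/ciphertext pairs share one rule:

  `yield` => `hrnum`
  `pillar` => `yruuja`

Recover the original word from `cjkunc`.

Compare letters: y→h is +9, i→r is +9, e→n is +9 — a constant shift. Every letter moves 9 places later in the alphabet, wrapping around z→a.
Reversing it on cjkunc: c−9=t, j−9=a, k−9=b, u−9=l, n−9=e, c−9=t.

tablet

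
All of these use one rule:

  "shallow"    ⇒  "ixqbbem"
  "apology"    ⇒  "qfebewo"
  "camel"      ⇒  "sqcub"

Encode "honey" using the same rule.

Compare letters: s→i is +16, h→x is +16, a→q is +16 — a constant shift. This is a Caesar cipher with shift 16.
On honey: h+16=x, o+16=e, n+16=d, e+16=u, y+16=o.

xeduo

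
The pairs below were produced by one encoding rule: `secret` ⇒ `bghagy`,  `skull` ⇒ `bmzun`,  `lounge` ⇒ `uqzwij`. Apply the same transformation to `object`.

xdoney

Shifts by position in secret: pos 0: s→b (+9), pos 1: e→g (+2), pos 2: c→h (+5), pos 3: r→a (+9), pos 4: e→g (+2), pos 5: t→y (+5) — repeating every 3. The shifts repeat in a cycle of length 3: positions 0,1,… shift by +9, +2, +5, then the pattern repeats.
For object: o+9=x, b+2=d, j+5=o, e+9=n, c+2=e, t+5=y.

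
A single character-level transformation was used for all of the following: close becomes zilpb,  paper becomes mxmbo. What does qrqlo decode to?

tutor

Compare letters: c→z is +23, l→i is +23, o→l is +23 — a constant shift. This is a Caesar cipher with shift 23.
Reversing it on qrqlo: q−23=t, r−23=u, q−23=t, l−23=o, o−23=r.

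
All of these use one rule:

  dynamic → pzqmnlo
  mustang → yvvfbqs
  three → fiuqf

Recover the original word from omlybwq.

Shifts by position in dynamic: pos 0: d→p (+12), pos 1: y→z (+1), pos 2: n→q (+3), pos 3: a→m (+12), pos 4: m→n (+1), pos 5: i→l (+3) — repeating every 3. It's a Vigenère-style cipher with numeric key [12,1,3]: position i shifts by key[i mod 3].
Undoing it on omlybwq: o−12=c, m−1=l, l−3=i, y−12=m, b−1=a, w−3=t, q−12=e.

climate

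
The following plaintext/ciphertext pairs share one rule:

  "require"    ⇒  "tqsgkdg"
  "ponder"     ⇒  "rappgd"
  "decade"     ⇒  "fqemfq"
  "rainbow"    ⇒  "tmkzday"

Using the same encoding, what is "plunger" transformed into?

Shifts by position in require: pos 0: r→t (+2), pos 1: e→q (+12), pos 2: q→s (+2), pos 3: u→g (+12) — repeating every 2. A repeating key of period 2 is used — shifts +2, +12 over and over.
On plunger: p+2=r, l+12=x, u+2=w, n+12=z, g+2=i, e+12=q, r+2=t.

rxwziqt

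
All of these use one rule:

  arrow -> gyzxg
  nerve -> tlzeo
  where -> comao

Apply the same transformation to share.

yoiao

The shift increases by 1 at each position, starting from +6: 6, 7, 8, ….
For share: s+6=y, h+7=o, a+8=i, r+9=a, e+10=o.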